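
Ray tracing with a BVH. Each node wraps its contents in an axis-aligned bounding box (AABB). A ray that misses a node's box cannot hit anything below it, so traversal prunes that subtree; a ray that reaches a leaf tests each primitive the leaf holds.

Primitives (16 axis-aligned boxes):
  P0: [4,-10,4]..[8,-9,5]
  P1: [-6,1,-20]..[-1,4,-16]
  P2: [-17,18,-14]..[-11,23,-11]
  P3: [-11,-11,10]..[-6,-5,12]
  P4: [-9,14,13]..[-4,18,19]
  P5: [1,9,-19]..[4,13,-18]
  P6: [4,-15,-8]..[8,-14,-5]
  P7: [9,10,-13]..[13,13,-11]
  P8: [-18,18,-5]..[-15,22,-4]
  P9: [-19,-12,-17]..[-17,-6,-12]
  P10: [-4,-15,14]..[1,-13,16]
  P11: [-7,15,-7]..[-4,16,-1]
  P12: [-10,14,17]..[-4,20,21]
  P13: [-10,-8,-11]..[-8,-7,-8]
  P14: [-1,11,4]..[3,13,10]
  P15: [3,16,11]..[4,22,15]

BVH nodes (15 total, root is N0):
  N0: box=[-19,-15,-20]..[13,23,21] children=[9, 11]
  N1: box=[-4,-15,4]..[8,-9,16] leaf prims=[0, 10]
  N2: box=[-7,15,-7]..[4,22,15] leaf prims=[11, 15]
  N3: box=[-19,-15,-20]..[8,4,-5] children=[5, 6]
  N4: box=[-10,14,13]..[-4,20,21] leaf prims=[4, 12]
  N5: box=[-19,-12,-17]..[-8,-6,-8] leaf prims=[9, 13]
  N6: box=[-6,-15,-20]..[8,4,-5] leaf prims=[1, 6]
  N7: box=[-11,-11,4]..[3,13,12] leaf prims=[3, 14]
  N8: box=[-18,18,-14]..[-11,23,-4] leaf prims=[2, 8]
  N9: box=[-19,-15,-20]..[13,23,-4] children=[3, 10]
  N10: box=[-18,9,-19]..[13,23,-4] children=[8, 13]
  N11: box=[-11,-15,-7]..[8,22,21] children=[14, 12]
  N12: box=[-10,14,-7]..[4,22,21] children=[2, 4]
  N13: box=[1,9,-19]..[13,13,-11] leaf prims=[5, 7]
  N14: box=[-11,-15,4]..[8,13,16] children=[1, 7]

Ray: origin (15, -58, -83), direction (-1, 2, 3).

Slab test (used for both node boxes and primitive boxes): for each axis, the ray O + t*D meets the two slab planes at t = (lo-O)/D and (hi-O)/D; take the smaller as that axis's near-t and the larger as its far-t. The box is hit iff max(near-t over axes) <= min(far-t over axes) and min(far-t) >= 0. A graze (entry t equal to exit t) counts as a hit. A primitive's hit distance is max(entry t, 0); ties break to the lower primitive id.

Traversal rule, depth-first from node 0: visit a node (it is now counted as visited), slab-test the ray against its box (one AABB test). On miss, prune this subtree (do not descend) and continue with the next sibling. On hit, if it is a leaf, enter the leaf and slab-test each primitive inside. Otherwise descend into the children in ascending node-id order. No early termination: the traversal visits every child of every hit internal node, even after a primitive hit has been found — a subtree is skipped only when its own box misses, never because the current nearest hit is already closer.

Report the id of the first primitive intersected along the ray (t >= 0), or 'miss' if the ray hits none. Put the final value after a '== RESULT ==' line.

Trace the traversal:
N0 x:[2,34] y:[43/2,81/2] z:[21,104/3] -> hit [43/2,34], descend [9, 11]
  N9 x:[2,34] y:[43/2,81/2] z:[21,79/3] -> hit [43/2,79/3], descend [3, 10]
    N3 x:[7,34] y:[43/2,31] z:[21,26] -> hit [43/2,26], descend [5, 6]
      N5 x:[23,34] y:[23,26] z:[22,25] -> hit [23,25] leaf, test {P9(miss), P13@t=25}
      N6 x:[7,21] y:[43/2,31] z:[21,26] -> miss, prune
    N10 x:[2,33] y:[67/2,81/2] z:[64/3,79/3] -> miss, prune
  N11 x:[7,26] y:[43/2,40] z:[76/3,104/3] -> hit [76/3,26], descend [12, 14]
    N12 x:[11,25] y:[36,40] z:[76/3,104/3] -> miss, prune
    N14 x:[7,26] y:[43/2,71/2] z:[29,33] -> miss, prune

Visited [0, 9, 3, 5, 6, 10, 11, 12, 14]. Tests: 9 box, 1 leaf. Nearest: P13.

== RESULT ==
13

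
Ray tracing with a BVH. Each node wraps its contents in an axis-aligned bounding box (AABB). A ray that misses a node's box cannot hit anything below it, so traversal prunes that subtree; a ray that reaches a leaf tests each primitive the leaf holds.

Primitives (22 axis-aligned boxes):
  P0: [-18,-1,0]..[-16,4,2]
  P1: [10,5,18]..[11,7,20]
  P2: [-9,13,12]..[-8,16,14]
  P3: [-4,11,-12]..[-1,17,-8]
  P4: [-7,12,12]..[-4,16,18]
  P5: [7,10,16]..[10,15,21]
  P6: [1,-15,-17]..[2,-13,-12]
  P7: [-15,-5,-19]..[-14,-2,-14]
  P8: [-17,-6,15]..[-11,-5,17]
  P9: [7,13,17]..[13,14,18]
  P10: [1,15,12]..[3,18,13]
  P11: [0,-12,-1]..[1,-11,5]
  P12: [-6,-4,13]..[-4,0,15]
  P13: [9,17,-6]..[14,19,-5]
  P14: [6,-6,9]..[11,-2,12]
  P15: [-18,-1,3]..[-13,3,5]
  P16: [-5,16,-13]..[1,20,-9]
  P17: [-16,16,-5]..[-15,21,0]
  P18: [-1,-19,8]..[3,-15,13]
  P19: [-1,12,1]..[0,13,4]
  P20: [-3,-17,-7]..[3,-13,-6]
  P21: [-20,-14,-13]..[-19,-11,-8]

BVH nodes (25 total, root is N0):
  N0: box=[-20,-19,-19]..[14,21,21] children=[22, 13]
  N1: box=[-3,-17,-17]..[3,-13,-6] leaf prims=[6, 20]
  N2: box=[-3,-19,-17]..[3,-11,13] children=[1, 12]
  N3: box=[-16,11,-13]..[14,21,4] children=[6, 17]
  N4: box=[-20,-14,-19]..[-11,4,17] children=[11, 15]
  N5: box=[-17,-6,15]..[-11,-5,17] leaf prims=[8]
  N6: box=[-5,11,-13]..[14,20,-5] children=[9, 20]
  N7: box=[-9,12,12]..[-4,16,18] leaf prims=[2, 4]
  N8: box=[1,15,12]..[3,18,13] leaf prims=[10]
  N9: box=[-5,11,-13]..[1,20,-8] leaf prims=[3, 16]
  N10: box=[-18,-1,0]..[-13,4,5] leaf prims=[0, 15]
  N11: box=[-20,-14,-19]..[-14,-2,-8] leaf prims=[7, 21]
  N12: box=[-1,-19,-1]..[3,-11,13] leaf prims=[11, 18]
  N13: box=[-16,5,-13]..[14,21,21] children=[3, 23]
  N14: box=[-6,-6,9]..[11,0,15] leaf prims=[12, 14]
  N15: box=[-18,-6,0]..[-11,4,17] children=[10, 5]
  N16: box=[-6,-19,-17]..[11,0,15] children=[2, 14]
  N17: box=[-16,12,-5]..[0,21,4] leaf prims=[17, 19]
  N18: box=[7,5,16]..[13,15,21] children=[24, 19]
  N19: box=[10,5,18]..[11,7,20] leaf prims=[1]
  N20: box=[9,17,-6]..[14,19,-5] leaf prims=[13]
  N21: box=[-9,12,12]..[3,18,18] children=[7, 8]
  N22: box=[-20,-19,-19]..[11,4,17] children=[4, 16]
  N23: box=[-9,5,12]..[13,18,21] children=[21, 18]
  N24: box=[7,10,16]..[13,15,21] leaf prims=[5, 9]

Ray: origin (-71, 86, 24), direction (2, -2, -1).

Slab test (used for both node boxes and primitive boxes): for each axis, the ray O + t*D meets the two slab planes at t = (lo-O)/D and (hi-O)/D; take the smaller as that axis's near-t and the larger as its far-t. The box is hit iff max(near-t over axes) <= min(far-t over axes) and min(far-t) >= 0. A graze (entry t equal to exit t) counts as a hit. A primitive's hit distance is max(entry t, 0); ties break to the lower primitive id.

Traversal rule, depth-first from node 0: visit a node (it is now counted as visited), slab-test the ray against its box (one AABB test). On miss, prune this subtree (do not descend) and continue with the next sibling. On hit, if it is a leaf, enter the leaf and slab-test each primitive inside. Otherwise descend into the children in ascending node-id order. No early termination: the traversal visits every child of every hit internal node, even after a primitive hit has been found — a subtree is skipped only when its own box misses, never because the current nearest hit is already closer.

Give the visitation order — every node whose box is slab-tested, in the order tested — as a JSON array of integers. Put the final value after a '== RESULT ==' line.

Trace the traversal:
N0 x:[51/2,85/2] y:[65/2,105/2] z:[3,43] -> hit [65/2,85/2], descend [13, 22]
  N13 x:[55/2,85/2] y:[65/2,81/2] z:[3,37] -> hit [65/2,37], descend [3, 23]
    N3 x:[55/2,85/2] y:[65/2,75/2] z:[20,37] -> hit [65/2,37], descend [6, 17]
      N6 x:[33,85/2] y:[33,75/2] z:[29,37] -> hit [33,37], descend [9, 20]
        N9 x:[33,36] y:[33,75/2] z:[32,37] -> hit [33,36] leaf, test {P3@t=69/2, P16@t=33}
        N20 x:[40,85/2] y:[67/2,69/2] z:[29,30] -> miss, prune
      N17 x:[55/2,71/2] y:[65/2,37] z:[20,29] -> miss, prune
    N23 x:[31,42] y:[34,81/2] z:[3,12] -> miss, prune
  N22 x:[51/2,41] y:[41,105/2] z:[7,43] -> hit [41,41], descend [4, 16]
    N4 x:[51/2,30] y:[41,50] z:[7,43] -> miss, prune
    N16 x:[65/2,41] y:[43,105/2] z:[9,41] -> miss, prune

order=[0, 13, 3, 6, 9, 20, 17, 23, 22, 4, 16]  |boxes|=11  |leaves|=1  hit=P16

== RESULT ==
[0, 13, 3, 6, 9, 20, 17, 23, 22, 4, 16]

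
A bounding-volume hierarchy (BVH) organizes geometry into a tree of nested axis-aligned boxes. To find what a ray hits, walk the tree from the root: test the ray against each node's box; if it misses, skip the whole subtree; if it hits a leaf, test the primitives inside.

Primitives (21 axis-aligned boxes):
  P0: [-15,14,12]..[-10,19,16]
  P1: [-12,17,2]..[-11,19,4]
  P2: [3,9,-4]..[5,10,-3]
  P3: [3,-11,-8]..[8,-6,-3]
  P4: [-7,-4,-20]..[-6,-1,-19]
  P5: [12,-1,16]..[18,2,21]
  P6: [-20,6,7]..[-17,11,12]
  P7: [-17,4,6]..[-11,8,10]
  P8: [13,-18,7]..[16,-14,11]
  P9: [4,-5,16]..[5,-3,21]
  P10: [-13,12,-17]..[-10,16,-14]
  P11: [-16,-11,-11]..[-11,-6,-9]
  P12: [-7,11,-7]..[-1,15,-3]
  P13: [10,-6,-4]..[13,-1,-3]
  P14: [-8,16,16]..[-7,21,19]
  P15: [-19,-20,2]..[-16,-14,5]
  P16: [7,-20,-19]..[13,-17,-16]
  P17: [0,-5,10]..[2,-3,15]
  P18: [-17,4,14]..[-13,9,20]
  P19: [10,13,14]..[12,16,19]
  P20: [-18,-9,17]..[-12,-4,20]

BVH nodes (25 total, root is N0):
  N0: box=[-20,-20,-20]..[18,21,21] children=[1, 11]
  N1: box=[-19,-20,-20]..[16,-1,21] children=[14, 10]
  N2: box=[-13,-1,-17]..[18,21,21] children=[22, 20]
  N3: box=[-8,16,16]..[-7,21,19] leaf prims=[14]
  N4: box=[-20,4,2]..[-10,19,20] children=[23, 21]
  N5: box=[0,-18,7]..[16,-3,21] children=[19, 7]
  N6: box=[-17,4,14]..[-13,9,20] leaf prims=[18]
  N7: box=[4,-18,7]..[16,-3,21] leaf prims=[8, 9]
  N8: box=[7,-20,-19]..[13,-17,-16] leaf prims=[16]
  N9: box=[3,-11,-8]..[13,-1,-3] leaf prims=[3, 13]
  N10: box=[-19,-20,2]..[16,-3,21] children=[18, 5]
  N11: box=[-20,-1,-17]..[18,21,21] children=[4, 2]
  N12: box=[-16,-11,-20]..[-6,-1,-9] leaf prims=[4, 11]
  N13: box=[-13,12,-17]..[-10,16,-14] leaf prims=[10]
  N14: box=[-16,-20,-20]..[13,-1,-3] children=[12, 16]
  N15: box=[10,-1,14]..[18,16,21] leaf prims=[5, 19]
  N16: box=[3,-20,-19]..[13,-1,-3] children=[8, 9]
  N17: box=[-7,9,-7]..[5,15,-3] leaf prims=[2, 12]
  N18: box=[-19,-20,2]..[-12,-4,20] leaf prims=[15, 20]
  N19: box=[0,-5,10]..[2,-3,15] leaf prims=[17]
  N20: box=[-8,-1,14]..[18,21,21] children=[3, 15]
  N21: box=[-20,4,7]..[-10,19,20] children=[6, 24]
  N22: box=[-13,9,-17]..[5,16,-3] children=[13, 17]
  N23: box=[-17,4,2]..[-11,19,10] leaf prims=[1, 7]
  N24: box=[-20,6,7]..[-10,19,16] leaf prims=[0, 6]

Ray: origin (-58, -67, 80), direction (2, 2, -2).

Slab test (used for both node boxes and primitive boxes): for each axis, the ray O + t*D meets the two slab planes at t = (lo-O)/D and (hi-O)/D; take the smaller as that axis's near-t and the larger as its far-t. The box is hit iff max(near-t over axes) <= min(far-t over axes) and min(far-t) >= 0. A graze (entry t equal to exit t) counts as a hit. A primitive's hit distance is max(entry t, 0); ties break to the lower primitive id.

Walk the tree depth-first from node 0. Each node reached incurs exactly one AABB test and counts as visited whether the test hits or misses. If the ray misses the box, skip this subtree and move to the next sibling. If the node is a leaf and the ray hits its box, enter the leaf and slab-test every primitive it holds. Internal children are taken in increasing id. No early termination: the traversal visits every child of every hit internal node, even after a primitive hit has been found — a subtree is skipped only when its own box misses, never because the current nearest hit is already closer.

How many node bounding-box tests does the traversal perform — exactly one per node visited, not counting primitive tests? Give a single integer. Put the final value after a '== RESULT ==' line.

Trace the traversal:
N0 x:[19,38] y:[47/2,44] z:[59/2,50] -> hit [59/2,38], descend [1, 11]
  N1 x:[39/2,37] y:[47/2,33] z:[59/2,50] -> hit [59/2,33], descend [10, 14]
    N10 x:[39/2,37] y:[47/2,32] z:[59/2,39] -> hit [59/2,32], descend [5, 18]
      N5 x:[29,37] y:[49/2,32] z:[59/2,73/2] -> hit [59/2,32], descend [7, 19]
        N7 x:[31,37] y:[49/2,32] z:[59/2,73/2] -> hit [31,32] leaf, test {P8(miss), P9@t=31}
        N19 x:[29,30] y:[31,32] z:[65/2,35] -> miss, prune
      N18 x:[39/2,23] y:[47/2,63/2] z:[30,39] -> miss, prune
    N14 x:[21,71/2] y:[47/2,33] z:[83/2,50] -> miss, prune
  N11 x:[19,38] y:[33,44] z:[59/2,97/2] -> hit [33,38], descend [2, 4]
    N2 x:[45/2,38] y:[33,44] z:[59/2,97/2] -> hit [33,38], descend [20, 22]
      N20 x:[25,38] y:[33,44] z:[59/2,33] -> hit [33,33], descend [3, 15]
        N3 x:[25,51/2] y:[83/2,44] z:[61/2,32] -> miss, prune
        N15 x:[34,38] y:[33,83/2] z:[59/2,33] -> miss, prune
      N22 x:[45/2,63/2] y:[38,83/2] z:[83/2,97/2] -> miss, prune
    N4 x:[19,24] y:[71/2,43] z:[30,39] -> miss, prune

15 AABB tests over nodes [0, 1, 10, 5, 7, 19, 18, 14, 11, 2, 20, 3, 15, 22, 4]; 1 leaf entered; closest P9.

== RESULT ==
15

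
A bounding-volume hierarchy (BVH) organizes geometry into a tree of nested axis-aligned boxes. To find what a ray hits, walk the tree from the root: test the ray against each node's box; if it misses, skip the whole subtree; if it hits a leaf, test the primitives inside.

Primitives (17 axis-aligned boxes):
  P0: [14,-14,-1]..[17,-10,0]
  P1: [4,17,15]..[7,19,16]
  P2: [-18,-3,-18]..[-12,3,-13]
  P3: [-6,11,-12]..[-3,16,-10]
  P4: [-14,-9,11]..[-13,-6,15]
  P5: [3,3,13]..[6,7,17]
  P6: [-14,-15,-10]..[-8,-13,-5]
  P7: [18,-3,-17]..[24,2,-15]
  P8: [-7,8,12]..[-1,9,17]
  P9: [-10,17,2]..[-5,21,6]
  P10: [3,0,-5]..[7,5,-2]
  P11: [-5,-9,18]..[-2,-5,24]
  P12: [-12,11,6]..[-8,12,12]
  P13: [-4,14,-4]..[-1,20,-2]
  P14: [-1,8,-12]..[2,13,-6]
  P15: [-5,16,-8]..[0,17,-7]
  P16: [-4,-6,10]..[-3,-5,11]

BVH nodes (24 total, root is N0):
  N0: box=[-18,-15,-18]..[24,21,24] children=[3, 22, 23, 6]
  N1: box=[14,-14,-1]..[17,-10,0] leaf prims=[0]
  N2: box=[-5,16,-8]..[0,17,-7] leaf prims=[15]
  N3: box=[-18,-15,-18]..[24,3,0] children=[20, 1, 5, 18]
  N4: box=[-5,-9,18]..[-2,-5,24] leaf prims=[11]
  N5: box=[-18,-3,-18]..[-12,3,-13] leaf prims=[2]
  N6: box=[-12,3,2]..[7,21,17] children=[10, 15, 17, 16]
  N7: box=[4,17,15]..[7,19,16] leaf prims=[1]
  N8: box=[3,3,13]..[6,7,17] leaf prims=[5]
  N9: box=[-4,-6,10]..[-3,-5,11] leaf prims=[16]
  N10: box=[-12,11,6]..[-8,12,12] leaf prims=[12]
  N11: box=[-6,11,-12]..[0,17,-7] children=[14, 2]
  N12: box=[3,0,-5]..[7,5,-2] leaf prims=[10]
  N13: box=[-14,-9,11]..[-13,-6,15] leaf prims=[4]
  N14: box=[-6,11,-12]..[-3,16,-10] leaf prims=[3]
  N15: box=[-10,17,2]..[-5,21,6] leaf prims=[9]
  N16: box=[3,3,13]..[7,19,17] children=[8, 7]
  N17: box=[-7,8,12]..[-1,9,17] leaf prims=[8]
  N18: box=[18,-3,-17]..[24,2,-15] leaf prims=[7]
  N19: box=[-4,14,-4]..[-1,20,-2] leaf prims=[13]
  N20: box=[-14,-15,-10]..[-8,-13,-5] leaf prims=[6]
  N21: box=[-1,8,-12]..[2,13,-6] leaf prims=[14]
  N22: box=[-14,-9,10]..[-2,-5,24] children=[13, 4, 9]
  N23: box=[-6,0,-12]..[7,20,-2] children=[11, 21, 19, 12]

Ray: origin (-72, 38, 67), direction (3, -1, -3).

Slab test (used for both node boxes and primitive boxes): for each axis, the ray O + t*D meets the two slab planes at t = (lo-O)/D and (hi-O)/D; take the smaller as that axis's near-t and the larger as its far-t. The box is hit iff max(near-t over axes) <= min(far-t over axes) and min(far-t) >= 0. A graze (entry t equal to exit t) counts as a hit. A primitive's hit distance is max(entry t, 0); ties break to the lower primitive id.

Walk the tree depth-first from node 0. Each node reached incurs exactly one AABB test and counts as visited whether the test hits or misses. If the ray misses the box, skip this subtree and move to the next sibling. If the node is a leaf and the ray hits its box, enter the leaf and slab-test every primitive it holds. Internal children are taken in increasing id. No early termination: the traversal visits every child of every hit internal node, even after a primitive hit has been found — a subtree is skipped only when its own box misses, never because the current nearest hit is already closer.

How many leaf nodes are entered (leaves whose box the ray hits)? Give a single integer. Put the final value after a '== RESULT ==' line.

Trace the traversal:
N0 x:[18,32] y:[17,53] z:[43/3,85/3] -> hit [18,85/3], descend [3, 6, 22, 23]
  N3 x:[18,32] y:[35,53] z:[67/3,85/3] -> miss, prune
  N6 x:[20,79/3] y:[17,35] z:[50/3,65/3] -> hit [20,65/3], descend [10, 15, 16, 17]
    N10 x:[20,64/3] y:[26,27] z:[55/3,61/3] -> miss, prune
    N15 x:[62/3,67/3] y:[17,21] z:[61/3,65/3] -> hit [62/3,21] leaf, test {P9@t=62/3}
    N16 x:[25,79/3] y:[19,35] z:[50/3,18] -> miss, prune
    N17 x:[65/3,71/3] y:[29,30] z:[50/3,55/3] -> miss, prune
  N22 x:[58/3,70/3] y:[43,47] z:[43/3,19] -> miss, prune
  N23 x:[22,79/3] y:[18,38] z:[23,79/3] -> hit [23,79/3], descend [11, 12, 19, 21]
    N11 x:[22,24] y:[21,27] z:[74/3,79/3] -> miss, prune
    N12 x:[25,79/3] y:[33,38] z:[23,24] -> miss, prune
    N19 x:[68/3,71/3] y:[18,24] z:[23,71/3] -> hit [23,71/3] leaf, test {P13@t=23}
    N21 x:[71/3,74/3] y:[25,30] z:[73/3,79/3] -> miss, prune

order=[0, 3, 6, 10, 15, 16, 17, 22, 23, 11, 12, 19, 21]  |boxes|=13  |leaves|=2  hit=P9

== RESULT ==
2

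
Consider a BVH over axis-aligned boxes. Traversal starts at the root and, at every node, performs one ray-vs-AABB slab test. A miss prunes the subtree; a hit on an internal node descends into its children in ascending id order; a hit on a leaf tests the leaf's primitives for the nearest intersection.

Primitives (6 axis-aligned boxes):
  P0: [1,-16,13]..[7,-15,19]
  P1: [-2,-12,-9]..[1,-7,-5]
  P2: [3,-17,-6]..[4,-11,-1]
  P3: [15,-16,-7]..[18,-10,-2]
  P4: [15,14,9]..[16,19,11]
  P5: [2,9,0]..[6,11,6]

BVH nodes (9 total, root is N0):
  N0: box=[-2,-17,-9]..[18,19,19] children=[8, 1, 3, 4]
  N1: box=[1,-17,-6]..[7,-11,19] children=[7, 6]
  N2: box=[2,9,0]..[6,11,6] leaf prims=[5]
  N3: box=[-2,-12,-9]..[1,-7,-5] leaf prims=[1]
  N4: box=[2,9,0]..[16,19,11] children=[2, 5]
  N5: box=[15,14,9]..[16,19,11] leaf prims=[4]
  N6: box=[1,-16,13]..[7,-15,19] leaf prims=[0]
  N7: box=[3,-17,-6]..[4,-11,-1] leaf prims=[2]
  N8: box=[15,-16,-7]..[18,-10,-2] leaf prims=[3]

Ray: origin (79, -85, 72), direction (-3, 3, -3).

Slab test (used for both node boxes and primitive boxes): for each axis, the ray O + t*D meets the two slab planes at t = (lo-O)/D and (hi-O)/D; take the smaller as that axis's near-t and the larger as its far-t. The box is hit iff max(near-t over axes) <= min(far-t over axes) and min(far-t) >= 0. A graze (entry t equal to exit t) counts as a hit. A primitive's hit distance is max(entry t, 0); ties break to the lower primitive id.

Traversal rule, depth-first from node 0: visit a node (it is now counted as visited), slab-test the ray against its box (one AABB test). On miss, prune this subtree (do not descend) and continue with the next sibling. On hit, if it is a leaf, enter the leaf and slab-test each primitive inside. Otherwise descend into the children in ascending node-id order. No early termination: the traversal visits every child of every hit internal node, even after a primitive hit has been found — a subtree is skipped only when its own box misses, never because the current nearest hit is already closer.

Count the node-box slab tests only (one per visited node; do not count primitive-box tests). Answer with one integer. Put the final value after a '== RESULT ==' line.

Trace the traversal:
N0 x:[61/3,27] y:[68/3,104/3] z:[53/3,27] -> hit [68/3,27], descend [1, 3, 4, 8]
  N1 x:[24,26] y:[68/3,74/3] z:[53/3,26] -> hit [24,74/3], descend [6, 7]
    N6 x:[24,26] y:[23,70/3] z:[53/3,59/3] -> miss, prune
    N7 x:[25,76/3] y:[68/3,74/3] z:[73/3,26] -> miss, prune
  N3 x:[26,27] y:[73/3,26] z:[77/3,27] -> hit [26,26] leaf, test {P1@t=26}
  N4 x:[21,77/3] y:[94/3,104/3] z:[61/3,24] -> miss, prune
  N8 x:[61/3,64/3] y:[23,25] z:[74/3,79/3] -> miss, prune

Visited [0, 1, 6, 7, 3, 4, 8]. Tests: 7 box, 1 leaf. Nearest: P1.

== RESULT ==
7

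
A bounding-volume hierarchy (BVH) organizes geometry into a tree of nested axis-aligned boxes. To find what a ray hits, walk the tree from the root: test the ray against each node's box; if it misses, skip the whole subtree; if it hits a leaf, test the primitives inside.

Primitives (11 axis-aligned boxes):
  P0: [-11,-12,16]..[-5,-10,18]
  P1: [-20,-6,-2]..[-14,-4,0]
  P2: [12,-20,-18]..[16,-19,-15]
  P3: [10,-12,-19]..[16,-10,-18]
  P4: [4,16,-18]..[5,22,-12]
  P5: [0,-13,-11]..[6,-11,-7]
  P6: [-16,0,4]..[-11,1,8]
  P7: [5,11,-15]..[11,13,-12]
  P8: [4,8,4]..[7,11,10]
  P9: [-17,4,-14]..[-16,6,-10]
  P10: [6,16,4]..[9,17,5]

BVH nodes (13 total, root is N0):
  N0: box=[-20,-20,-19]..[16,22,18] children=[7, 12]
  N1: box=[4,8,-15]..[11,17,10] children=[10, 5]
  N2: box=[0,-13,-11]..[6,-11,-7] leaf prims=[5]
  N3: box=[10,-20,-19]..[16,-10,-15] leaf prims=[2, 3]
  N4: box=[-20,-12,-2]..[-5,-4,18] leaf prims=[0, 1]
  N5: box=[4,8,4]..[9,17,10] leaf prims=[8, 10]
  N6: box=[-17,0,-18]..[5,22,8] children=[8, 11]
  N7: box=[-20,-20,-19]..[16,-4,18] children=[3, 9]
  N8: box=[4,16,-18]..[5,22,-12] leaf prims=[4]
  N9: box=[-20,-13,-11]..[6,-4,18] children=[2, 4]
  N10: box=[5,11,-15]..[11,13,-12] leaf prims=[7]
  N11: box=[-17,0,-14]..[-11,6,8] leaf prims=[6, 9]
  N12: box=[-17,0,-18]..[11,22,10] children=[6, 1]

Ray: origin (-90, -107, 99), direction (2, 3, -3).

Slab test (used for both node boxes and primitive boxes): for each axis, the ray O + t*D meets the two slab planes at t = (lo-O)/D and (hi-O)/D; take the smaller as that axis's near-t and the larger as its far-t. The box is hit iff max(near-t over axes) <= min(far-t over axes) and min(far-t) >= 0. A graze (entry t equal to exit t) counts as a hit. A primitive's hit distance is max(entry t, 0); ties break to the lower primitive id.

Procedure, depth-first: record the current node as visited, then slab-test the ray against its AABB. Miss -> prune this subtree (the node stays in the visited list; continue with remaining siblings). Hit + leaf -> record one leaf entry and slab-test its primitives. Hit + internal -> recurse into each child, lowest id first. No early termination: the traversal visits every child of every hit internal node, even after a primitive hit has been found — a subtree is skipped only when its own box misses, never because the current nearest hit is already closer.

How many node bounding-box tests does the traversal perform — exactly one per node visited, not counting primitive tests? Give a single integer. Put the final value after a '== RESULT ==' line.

Trace the traversal:
N0 x:[35,53] y:[29,43] z:[27,118/3] -> hit [35,118/3], descend [7, 12]
  N7 x:[35,53] y:[29,103/3] z:[27,118/3] -> miss, prune
  N12 x:[73/2,101/2] y:[107/3,43] z:[89/3,39] -> hit [73/2,39], descend [1, 6]
    N1 x:[47,101/2] y:[115/3,124/3] z:[89/3,38] -> miss, prune
    N6 x:[73/2,95/2] y:[107/3,43] z:[91/3,39] -> hit [73/2,39], descend [8, 11]
      N8 x:[47,95/2] y:[41,43] z:[37,39] -> miss, prune
      N11 x:[73/2,79/2] y:[107/3,113/3] z:[91/3,113/3] -> hit [73/2,113/3] leaf, test {P6(miss), P9@t=37}

order=[0, 7, 12, 1, 6, 8, 11]  |boxes|=7  |leaves|=1  hit=P9

== RESULT ==
7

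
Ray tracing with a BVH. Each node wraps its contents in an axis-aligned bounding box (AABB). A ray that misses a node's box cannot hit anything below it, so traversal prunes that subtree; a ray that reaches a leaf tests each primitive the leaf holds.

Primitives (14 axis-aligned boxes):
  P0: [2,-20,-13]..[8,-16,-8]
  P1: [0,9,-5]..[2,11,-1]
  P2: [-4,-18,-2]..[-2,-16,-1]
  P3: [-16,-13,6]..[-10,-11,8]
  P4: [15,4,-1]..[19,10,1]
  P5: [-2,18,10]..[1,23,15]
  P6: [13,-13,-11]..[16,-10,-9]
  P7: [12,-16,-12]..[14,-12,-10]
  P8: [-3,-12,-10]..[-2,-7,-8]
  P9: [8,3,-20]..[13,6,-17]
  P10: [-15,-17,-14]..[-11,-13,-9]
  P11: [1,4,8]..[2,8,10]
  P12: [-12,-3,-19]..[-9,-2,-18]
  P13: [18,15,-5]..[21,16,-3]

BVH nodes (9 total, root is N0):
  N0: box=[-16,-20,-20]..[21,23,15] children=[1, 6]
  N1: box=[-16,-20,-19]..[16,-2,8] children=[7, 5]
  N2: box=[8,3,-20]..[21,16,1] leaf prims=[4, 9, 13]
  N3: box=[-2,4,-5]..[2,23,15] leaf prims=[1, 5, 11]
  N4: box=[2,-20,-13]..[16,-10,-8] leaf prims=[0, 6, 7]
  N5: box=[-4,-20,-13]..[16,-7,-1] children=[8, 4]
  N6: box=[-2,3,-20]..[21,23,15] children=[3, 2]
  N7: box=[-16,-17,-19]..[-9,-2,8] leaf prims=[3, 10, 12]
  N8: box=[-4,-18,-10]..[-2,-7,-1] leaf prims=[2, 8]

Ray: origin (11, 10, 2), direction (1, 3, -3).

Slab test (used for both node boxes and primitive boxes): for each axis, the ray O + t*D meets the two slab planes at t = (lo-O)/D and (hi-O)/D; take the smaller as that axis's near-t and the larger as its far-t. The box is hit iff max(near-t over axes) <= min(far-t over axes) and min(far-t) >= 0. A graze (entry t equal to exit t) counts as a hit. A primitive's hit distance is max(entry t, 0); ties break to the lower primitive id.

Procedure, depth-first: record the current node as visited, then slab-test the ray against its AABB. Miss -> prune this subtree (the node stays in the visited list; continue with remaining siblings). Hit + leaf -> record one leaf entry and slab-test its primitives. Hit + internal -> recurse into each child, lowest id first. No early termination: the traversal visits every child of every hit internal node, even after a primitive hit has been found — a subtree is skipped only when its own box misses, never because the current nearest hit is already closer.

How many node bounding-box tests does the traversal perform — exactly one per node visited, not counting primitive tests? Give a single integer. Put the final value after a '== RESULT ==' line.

Walk:
N0 x:[-27,10] y:[-10,13/3] z:[-13/3,22/3] -> hit [-13/3,13/3], descend [1, 6]
  N1 x:[-27,5] y:[-10,-4] z:[-2,7] -> miss, prune
  N6 x:[-13,10] y:[-7/3,13/3] z:[-13/3,22/3] -> hit [-7/3,13/3], descend [2, 3]
    N2 x:[-3,10] y:[-7/3,2] z:[1/3,22/3] -> hit [1/3,2] leaf, test {P4(miss), P9(miss), P13(miss)}
    N3 x:[-13,-9] y:[-2,13/3] z:[-13/3,7/3] -> miss, prune

order=[0, 1, 6, 2, 3]  |boxes|=5  |leaves|=1  hit=miss

== RESULT ==
5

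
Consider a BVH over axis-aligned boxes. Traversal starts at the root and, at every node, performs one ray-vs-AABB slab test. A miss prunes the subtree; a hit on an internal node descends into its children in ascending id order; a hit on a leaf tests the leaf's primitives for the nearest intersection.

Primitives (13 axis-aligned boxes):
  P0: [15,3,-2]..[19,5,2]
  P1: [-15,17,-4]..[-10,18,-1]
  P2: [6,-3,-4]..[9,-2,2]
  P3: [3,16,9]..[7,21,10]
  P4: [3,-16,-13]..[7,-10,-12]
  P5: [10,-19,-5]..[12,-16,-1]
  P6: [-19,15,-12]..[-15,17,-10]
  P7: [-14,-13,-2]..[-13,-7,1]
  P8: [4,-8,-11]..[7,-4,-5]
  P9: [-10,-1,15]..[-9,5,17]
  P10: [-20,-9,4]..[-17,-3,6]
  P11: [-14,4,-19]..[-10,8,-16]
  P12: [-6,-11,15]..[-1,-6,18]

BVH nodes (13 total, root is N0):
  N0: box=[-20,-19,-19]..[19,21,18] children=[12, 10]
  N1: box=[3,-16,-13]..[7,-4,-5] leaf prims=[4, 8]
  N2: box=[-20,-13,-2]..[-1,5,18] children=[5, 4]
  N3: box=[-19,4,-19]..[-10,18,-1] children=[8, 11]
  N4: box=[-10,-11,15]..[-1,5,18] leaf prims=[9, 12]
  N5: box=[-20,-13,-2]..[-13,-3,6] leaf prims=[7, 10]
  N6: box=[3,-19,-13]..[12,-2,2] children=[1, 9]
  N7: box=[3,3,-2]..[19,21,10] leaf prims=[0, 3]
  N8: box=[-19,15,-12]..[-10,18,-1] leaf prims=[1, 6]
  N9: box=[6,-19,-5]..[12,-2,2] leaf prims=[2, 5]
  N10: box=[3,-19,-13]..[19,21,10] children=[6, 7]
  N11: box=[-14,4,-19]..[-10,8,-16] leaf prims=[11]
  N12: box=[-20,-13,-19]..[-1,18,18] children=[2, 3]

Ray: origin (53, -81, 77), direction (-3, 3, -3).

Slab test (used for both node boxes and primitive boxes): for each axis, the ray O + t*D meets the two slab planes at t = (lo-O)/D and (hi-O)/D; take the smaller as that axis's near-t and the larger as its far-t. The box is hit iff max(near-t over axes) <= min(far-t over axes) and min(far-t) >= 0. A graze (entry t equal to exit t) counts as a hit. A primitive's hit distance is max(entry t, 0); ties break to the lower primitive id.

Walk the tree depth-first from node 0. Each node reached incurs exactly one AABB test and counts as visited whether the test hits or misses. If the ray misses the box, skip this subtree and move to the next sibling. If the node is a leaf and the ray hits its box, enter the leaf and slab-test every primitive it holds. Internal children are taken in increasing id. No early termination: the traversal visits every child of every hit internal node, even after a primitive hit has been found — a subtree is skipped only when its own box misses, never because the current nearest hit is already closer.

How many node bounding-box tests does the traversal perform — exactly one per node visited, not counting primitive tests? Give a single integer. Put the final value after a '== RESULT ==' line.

Traverse from the root:
N0 x:[34/3,73/3] y:[62/3,34] z:[59/3,32] -> hit [62/3,73/3], descend [10, 12]
  N10 x:[34/3,50/3] y:[62/3,34] z:[67/3,30] -> miss, prune
  N12 x:[18,73/3] y:[68/3,33] z:[59/3,32] -> hit [68/3,73/3], descend [2, 3]
    N2 x:[18,73/3] y:[68/3,86/3] z:[59/3,79/3] -> hit [68/3,73/3], descend [4, 5]
      N4 x:[18,21] y:[70/3,86/3] z:[59/3,62/3] -> miss, prune
      N5 x:[22,73/3] y:[68/3,26] z:[71/3,79/3] -> hit [71/3,73/3] leaf, test {P7(miss), P10@t=24}
    N3 x:[21,24] y:[85/3,33] z:[26,32] -> miss, prune

Summary -> nodes [0, 10, 12, 2, 4, 5, 3]; box-tests=7; leaf-entries=1; first=P10

== RESULT ==
7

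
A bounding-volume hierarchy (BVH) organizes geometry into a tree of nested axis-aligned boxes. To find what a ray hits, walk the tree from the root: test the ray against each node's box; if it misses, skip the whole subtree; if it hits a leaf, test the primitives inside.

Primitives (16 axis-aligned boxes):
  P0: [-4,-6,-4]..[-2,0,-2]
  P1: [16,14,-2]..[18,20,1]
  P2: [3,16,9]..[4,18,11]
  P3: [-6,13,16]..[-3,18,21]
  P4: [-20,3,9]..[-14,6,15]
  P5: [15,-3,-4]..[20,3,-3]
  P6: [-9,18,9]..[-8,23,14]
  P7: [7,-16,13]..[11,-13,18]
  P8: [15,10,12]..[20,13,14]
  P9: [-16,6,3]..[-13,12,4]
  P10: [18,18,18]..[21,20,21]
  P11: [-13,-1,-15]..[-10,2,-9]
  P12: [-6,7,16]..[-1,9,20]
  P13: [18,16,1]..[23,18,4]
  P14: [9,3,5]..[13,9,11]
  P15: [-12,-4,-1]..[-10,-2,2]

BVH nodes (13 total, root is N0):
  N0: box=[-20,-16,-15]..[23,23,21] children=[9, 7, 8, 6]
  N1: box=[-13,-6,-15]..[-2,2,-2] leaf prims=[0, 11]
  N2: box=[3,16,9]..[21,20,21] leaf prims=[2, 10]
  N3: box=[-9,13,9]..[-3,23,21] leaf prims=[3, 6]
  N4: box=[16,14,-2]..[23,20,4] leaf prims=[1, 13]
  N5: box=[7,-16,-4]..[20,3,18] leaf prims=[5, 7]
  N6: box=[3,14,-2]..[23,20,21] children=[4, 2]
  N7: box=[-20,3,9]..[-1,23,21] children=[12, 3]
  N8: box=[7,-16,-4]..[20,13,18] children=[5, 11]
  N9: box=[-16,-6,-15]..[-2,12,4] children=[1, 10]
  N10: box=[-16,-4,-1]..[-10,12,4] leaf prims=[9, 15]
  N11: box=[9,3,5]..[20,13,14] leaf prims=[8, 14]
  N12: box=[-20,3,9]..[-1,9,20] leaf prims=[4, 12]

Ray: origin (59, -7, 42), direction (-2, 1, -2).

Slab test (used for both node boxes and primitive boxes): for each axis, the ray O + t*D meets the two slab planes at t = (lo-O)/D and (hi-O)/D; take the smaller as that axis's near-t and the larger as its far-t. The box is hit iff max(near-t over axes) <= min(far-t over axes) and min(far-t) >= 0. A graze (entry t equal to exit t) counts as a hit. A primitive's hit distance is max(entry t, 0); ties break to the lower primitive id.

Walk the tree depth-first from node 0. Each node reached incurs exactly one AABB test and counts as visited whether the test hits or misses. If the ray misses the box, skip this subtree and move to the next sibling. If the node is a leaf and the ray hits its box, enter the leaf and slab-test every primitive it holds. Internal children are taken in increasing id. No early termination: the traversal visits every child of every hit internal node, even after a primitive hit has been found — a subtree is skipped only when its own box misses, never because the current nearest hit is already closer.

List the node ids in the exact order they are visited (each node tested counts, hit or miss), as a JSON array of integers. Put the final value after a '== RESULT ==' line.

Traverse from the root:
N0 x:[18,79/2] y:[-9,30] z:[21/2,57/2] -> hit [18,57/2], descend [6, 7, 8, 9]
  N6 x:[18,28] y:[21,27] z:[21/2,22] -> hit [21,22], descend [2, 4]
    N2 x:[19,28] y:[23,27] z:[21/2,33/2] -> miss, prune
    N4 x:[18,43/2] y:[21,27] z:[19,22] -> hit [21,43/2] leaf, test {P1@t=21, P13(miss)}
  N7 x:[30,79/2] y:[10,30] z:[21/2,33/2] -> miss, prune
  N8 x:[39/2,26] y:[-9,20] z:[12,23] -> hit [39/2,20], descend [5, 11]
    N5 x:[39/2,26] y:[-9,10] z:[12,23] -> miss, prune
    N11 x:[39/2,25] y:[10,20] z:[14,37/2] -> miss, prune
  N9 x:[61/2,75/2] y:[1,19] z:[19,57/2] -> miss, prune

9 AABB tests over nodes [0, 6, 2, 4, 7, 8, 5, 11, 9]; 1 leaf entered; closest P1.

== RESULT ==
[0, 6, 2, 4, 7, 8, 5, 11, 9]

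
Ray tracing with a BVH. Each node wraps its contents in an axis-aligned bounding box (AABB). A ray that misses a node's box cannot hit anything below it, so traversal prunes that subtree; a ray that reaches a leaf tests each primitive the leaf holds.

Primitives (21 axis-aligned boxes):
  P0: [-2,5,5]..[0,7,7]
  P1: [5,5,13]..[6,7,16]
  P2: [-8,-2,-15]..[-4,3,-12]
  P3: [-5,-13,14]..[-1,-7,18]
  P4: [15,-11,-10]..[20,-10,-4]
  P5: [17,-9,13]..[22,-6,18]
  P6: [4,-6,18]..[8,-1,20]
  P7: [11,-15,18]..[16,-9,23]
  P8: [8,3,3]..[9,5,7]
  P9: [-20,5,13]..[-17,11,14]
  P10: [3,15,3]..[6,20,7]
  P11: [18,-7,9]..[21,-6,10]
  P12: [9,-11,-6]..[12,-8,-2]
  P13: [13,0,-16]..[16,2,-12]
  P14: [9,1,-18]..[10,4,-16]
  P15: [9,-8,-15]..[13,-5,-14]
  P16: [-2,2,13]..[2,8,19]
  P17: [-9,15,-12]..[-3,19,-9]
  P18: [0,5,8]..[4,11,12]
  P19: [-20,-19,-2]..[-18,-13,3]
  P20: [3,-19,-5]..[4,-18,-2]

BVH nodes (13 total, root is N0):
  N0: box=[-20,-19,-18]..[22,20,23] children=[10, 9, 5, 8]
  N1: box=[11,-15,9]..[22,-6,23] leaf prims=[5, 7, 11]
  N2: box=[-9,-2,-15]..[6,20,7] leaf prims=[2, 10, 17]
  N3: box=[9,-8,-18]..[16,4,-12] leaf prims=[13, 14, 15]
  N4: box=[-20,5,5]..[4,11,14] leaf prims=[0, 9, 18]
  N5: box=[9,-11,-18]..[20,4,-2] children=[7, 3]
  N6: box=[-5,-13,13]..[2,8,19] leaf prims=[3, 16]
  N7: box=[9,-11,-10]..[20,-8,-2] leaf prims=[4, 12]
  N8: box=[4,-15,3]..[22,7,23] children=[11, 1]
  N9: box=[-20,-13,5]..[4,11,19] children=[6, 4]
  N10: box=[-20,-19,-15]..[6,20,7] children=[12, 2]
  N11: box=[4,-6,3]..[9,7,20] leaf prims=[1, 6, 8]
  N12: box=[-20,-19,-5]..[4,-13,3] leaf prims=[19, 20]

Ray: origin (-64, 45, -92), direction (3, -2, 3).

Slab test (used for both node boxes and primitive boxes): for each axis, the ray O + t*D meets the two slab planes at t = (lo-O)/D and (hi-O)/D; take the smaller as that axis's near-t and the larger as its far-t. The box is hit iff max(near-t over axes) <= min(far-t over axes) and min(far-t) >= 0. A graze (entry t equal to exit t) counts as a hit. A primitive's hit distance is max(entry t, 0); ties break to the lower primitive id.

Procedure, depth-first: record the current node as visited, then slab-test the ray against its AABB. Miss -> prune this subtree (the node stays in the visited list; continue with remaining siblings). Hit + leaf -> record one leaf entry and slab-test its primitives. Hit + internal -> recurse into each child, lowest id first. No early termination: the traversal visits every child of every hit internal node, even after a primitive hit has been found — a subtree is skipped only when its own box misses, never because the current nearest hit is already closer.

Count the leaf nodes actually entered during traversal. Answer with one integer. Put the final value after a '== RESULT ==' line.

Walk:
N0 x:[44/3,86/3] y:[25/2,32] z:[74/3,115/3] -> hit [74/3,86/3], descend [5, 8, 9, 10]
  N5 x:[73/3,28] y:[41/2,28] z:[74/3,30] -> hit [74/3,28], descend [3, 7]
    N3 x:[73/3,80/3] y:[41/2,53/2] z:[74/3,80/3] -> hit [74/3,53/2] leaf, test {P13(miss), P14(miss), P15@t=77/3}
    N7 x:[73/3,28] y:[53/2,28] z:[82/3,30] -> hit [82/3,28] leaf, test {P4@t=55/2, P12(miss)}
  N8 x:[68/3,86/3] y:[19,30] z:[95/3,115/3] -> miss, prune
  N9 x:[44/3,68/3] y:[17,29] z:[97/3,37] -> miss, prune
  N10 x:[44/3,70/3] y:[25/2,32] z:[77/3,33] -> miss, prune

order=[0, 5, 3, 7, 8, 9, 10]  |boxes|=7  |leaves|=2  hit=P15

== RESULT ==
2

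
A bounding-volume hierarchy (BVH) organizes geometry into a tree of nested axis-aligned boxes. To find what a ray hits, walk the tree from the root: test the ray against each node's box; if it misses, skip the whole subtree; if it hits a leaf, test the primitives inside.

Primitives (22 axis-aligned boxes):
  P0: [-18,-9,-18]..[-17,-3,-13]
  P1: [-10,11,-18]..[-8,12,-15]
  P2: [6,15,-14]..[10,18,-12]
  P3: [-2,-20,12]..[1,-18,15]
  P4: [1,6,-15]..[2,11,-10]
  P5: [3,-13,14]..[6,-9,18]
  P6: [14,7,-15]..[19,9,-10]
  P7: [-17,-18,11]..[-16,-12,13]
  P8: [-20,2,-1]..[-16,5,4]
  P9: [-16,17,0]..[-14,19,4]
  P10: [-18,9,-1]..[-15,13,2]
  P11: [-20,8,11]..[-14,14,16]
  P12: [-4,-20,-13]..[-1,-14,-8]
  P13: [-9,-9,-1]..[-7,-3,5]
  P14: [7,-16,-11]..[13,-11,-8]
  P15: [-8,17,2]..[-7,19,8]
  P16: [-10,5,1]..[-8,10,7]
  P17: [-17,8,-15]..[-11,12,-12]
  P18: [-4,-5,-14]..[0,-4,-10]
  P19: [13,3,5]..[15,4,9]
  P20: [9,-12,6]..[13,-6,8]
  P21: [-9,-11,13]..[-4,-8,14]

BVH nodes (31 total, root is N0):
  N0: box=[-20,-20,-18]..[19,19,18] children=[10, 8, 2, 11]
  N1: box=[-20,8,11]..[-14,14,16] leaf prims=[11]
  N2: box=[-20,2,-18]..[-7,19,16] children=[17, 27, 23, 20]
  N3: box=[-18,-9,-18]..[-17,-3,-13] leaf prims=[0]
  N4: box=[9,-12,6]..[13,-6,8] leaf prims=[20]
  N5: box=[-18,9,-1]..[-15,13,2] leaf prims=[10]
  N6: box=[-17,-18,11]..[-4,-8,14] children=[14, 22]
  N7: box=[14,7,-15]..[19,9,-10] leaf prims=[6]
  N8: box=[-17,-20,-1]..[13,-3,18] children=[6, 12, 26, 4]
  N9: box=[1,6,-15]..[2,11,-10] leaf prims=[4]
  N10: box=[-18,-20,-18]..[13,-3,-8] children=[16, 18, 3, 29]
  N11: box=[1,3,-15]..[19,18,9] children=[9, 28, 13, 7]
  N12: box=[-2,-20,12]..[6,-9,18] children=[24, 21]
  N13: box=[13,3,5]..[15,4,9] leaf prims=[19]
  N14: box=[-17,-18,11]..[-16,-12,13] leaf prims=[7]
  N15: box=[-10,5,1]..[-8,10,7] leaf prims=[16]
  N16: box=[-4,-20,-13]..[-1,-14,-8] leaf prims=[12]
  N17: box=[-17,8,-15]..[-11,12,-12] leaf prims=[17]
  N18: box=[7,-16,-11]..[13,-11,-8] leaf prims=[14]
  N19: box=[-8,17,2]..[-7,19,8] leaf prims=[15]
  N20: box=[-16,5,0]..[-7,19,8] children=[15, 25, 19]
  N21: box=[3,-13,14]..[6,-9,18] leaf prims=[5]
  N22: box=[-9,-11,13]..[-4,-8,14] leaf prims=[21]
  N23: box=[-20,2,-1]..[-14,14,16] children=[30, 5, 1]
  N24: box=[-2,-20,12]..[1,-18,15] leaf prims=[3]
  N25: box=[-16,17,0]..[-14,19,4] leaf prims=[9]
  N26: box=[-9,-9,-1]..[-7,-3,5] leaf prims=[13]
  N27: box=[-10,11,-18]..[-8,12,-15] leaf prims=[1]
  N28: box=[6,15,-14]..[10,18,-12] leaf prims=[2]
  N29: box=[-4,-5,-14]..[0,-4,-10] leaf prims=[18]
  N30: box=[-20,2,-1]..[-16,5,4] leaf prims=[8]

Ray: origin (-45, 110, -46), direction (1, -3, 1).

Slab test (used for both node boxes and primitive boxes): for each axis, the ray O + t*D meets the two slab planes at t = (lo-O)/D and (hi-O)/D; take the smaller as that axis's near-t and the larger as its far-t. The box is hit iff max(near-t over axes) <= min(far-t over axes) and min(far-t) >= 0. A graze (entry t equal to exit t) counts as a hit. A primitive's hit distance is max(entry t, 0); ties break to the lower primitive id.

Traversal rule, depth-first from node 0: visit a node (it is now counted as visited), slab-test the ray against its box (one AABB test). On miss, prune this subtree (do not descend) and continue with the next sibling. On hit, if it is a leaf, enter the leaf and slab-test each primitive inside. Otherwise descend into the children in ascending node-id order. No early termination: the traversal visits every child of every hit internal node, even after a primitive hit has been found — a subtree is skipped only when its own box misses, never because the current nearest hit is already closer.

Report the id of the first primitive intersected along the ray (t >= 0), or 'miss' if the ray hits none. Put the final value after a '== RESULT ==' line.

Trace the traversal:
N0 x:[25,64] y:[91/3,130/3] z:[28,64] -> hit [91/3,130/3], descend [2, 8, 10, 11]
  N2 x:[25,38] y:[91/3,36] z:[28,62] -> hit [91/3,36], descend [17, 20, 23, 27]
    N17 x:[28,34] y:[98/3,34] z:[31,34] -> hit [98/3,34] leaf, test {P17@t=98/3}
    N20 x:[29,38] y:[91/3,35] z:[46,54] -> miss, prune
    N23 x:[25,31] y:[32,36] z:[45,62] -> miss, prune
    N27 x:[35,37] y:[98/3,33] z:[28,31] -> miss, prune
  N8 x:[28,58] y:[113/3,130/3] z:[45,64] -> miss, prune
  N10 x:[27,58] y:[113/3,130/3] z:[28,38] -> hit [113/3,38], descend [3, 16, 18, 29]
    N3 x:[27,28] y:[113/3,119/3] z:[28,33] -> miss, prune
    N16 x:[41,44] y:[124/3,130/3] z:[33,38] -> miss, prune
    N18 x:[52,58] y:[121/3,42] z:[35,38] -> miss, prune
    N29 x:[41,45] y:[38,115/3] z:[32,36] -> miss, prune
  N11 x:[46,64] y:[92/3,107/3] z:[31,55] -> miss, prune

order=[0, 2, 17, 20, 23, 27, 8, 10, 3, 16, 18, 29, 11]  |boxes|=13  |leaves|=1  hit=P17

== RESULT ==
17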